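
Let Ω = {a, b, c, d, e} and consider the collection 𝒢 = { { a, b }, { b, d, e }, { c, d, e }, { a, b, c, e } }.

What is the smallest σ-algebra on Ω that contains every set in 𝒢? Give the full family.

Initial family (6 sets): { ∅, { a, b }, { b, d, e }, { c, d, e }, { a, b, c, e }, Ω }.
Step 1 (4 new):
  { d }  = complement { a, b, c, e }
  { a, c }  = complement { b, d, e }
  { a, b, d, e }  = { a, b } ∪ { b, d, e }
  { b, c, d, e }  = { c, d, e } ∪ { b, d, e }
  [10 total]
Step 2: +6 →
  { a }  = complement { b, c, d, e }
  { c }  = complement { a, b, d, e }
  { a, b, c }  = { a, b } ∪ { a, c }
  { a, b, d }  = { a, b } ∪ { d }
  { a, c, d }  = { a, c } ∪ { d }
  { a, c, d, e }  = { c, d, e } ∪ { a, c }
  [16 total]
Step 3 (7 new):
  { b }  = complement { a, c, d, e }
  { a, d }  = { d } ∪ { a }
  { b, e }  = complement { a, c, d }
  { c, d }  = { c } ∪ { d }
  { c, e }  = complement { a, b, d }
  { d, e }  = complement { a, b, c }
  { a, b, c, d }  = { c } ∪ { a, b, d }
  [23 total]
Step 4 adds 8:
  { e }  = complement { a, b, c, d }
  { b, c }  = { b } ∪ { c }
  { b, d }  = { b } ∪ { d }
  { a, b, e }  = complement { c, d }
  { a, c, e }  = { a, c } ∪ { c, e }
  { a, d, e }  = { d, e } ∪ { a, d }
  { b, c, d }  = { c, d } ∪ { b }
  { b, c, e }  = complement { a, d }
  [31 total]
Step 5: 1 new —
  { a, e }  = complement { b, c, d }
  [32 total]
Step 6: no new sets; the family is a σ-algebra.

Therefore σ(𝒢) = { ∅, { a }, { b }, { c }, { d }, { e }, { a, b }, { a, c }, { a, d }, { a, e }, { b, c }, { b, d }, { b, e }, { c, d }, { c, e }, { d, e }, { a, b, c }, { a, b, d }, { a, b, e }, { a, c, d }, { a, c, e }, { a, d, e }, { b, c, d }, { b, c, e }, { b, d, e }, { c, d, e }, { a, b, c, d }, { a, b, c, e }, { a, b, d, e }, { a, c, d, e }, { b, c, d, e }, Ω } (|σ(𝒢)| = 32).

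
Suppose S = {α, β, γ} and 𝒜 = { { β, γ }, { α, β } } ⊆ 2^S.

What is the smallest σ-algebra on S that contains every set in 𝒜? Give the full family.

Answer: σ(𝒜) = { {}, { α }, { β }, { γ }, { α, β }, { α, γ }, { β, γ }, S }

Working:
Take S₀ = 𝒜 ∪ {∅, S} = { {}, { α, β }, { β, γ }, S }.
Round 1 (2 new):
  { α }  = ᶜ of { β, γ }
  { γ }  = ᶜ of { α, β }
  |family| = 6
Round 2 (1 new):
  { α, γ }  = { γ } ∪ { α }
  |family| = 7
Round 3 (1 new):
  { β }  = ᶜ of { α, γ }
  |family| = 8
Round 4: stable.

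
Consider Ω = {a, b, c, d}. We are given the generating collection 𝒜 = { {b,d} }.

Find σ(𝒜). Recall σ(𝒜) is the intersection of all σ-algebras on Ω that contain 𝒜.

σ(𝒜) (4 sets): { {}, {a,c}, {b,d}, Ω }

Check:
Seed the family with 𝒜 together with ∅ and Ω: { {}, {b,d}, Ω }.
Iteration 1. New:
  {a,c}  = ᶜ of {b,d}
  [4 total]
Iteration 2: stable.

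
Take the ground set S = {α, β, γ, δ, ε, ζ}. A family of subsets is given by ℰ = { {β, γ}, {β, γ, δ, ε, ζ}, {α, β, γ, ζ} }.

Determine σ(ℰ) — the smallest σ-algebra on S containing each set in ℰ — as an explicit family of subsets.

Begin from { {}, {β, γ}, {α, β, γ, ζ}, {β, γ, δ, ε, ζ}, S } (that is, ℰ plus ∅ and S).
Pass 1 adds 3:
  {α}  = ᶜ of {β, γ, δ, ε, ζ}
  {δ, ε}  = ᶜ of {α, β, γ, ζ}
  {α, δ, ε, ζ}  = ᶜ of {β, γ}
  (now 8)
Pass 2. New:
  {α, β, γ}  = {β, γ} ∪ {α}
  {α, δ, ε}  = {δ, ε} ∪ {α}
  {β, γ, δ, ε}  = {δ, ε} ∪ {β, γ}
  (now 11)
Pass 3: 4 new —
  {α, ζ}  = ᶜ of {β, γ, δ, ε}
  {β, γ, ζ}  = ᶜ of {α, δ, ε}
  {δ, ε, ζ}  = ᶜ of {α, β, γ}
  {α, β, γ, δ, ε}  = {δ, ε} ∪ {α, β, γ}
  (now 15)
Pass 4 (1 new):
  {ζ}  = ᶜ of {α, β, γ, δ, ε}
  (now 16)
After Pass 5 the family is unchanged; done.

σ(ℰ) = { {}, {α}, {ζ}, {α, ζ}, {β, γ}, {δ, ε}, {α, β, γ}, {α, δ, ε}, {β, γ, ζ}, {δ, ε, ζ}, {α, β, γ, ζ}, {α, δ, ε, ζ}, {β, γ, δ, ε}, {α, β, γ, δ, ε}, {β, γ, δ, ε, ζ}, S }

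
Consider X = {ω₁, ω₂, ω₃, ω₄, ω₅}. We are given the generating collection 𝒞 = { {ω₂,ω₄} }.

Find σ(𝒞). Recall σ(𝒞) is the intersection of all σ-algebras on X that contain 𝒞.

Answer: σ(𝒞) = { ∅, {ω₂,ω₄}, {ω₁,ω₃,ω₅}, X }

Check:
Seed the family with 𝒞 together with ∅ and X: { ∅, {ω₂,ω₄}, X }.
Step 1 (1 new):
  {ω₁,ω₃,ω₅}  = {ω₂,ω₄}ᶜ
Step 2: closed — nothing new.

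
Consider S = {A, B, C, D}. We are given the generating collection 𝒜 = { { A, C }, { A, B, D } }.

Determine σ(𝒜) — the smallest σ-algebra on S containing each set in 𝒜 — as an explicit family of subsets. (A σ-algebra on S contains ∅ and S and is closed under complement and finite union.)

σ(𝒜) = { ∅, { A }, { C }, { A, C }, { B, D }, { A, B, D }, { B, C, D }, S }

Check:
Initial family (4 sets): { ∅, { A, C }, { A, B, D }, S }.
Round 1: +2 →
  { C }  = ᶜ of { A, B, D }
  { B, D }  = ᶜ of { A, C }
  — 6 sets.
Round 2 (1 new):
  { B, C, D }  = { C } ∪ { B, D }
  — 7 sets.
Round 3: 1 new —
  { A }  = ᶜ of { B, C, D }
  — 8 sets.
Round 4: closed — nothing new.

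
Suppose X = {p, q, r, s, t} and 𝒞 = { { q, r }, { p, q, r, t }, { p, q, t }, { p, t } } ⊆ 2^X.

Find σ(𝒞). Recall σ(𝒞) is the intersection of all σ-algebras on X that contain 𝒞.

σ(𝒞) (16 sets): { {}, { q }, { r }, { s }, { p, t }, { q, r }, { q, s }, { r, s }, { p, q, t }, { p, r, t }, { p, s, t }, { q, r, s }, { p, q, r, t }, { p, q, s, t }, { p, r, s, t }, X }

Check:
Begin from { {}, { p, t }, { q, r }, { p, q, t }, { p, q, r, t }, X } (that is, 𝒞 plus ∅ and X).
Pass 1 adds 4:
  { s }  = complement { p, q, r, t }
  { r, s }  = complement { p, q, t }
  { p, s, t }  = complement { q, r }
  { q, r, s }  = complement { p, t }
Pass 2: 2 new —
  { p, q, s, t }  = { p, s, t } ∪ { p, q, t }
  { p, r, s, t }  = { p, s, t } ∪ { r, s }
Pass 3: +2 →
  { q }  = complement { p, r, s, t }
  { r }  = complement { p, q, s, t }
Pass 4: +2 →
  { q, s }  = { s } ∪ { q }
  { p, r, t }  = { r } ∪ { p, t }
Pass 5: already closed under ᶜ and ∪.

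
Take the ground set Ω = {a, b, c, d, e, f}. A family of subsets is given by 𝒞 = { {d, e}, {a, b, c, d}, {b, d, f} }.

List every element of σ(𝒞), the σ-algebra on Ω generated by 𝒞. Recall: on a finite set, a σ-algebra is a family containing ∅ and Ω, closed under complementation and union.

Begin from { {}, {d, e}, {b, d, f}, {a, b, c, d}, Ω } (that is, 𝒞 plus ∅ and Ω).
Round 1: 6 new —
  {e, f}  = Ω∖{a, b, c, d}
  {a, c, e}  = Ω∖{b, d, f}
  {a, b, c, f}  = Ω∖{d, e}
  {b, d, e, f}  = {d, e} ∪ {b, d, f}
  {a, b, c, d, e}  = {d, e} ∪ {a, b, c, d}
  {a, b, c, d, f}  = {b, d, f} ∪ {a, b, c, d}
Round 2: +7 →
  {e}  = Ω∖{a, b, c, d, f}
  {f}  = Ω∖{a, b, c, d, e}
  {a, c}  = Ω∖{b, d, e, f}
  {d, e, f}  = {e, f} ∪ {d, e}
  {a, c, d, e}  = {a, c, e} ∪ {d, e}
  {a, c, e, f}  = {e, f} ∪ {a, c, e}
  {a, b, c, e, f}  = {e, f} ∪ {a, b, c, f}
Round 3. New:
  {d}  = Ω∖{a, b, c, e, f}
  {b, d}  = Ω∖{a, c, e, f}
  {b, f}  = Ω∖{a, c, d, e}
  {a, b, c}  = Ω∖{d, e, f}
  {a, c, f}  = {a, c} ∪ {f}
  {a, c, d, e, f}  = {d, e} ∪ {a, c, e, f}
Round 4 adds 7:
  {b}  = Ω∖{a, c, d, e, f}
  {d, f}  = {f} ∪ {d}
  {a, c, d}  = {a, c} ∪ {d}
  {b, d, e}  = Ω∖{a, c, f}
  {b, e, f}  = {e, f} ∪ {b, f}
  {a, b, c, e}  = {a, b, c} ∪ {a, c, e}
  {a, c, d, f}  = {a, c, f} ∪ {d}
Round 5 adds 1:
  {b, e}  = Ω∖{a, c, d, f}
Round 6: closed — nothing new.

|σ(𝒞)| = 32.  σ(𝒞) = { {}, {b}, {d}, {e}, {f}, {a, c}, {b, d}, {b, e}, {b, f}, {d, e}, {d, f}, {e, f}, {a, b, c}, {a, c, d}, {a, c, e}, {a, c, f}, {b, d, e}, {b, d, f}, {b, e, f}, {d, e, f}, {a, b, c, d}, {a, b, c, e}, {a, b, c, f}, {a, c, d, e}, {a, c, d, f}, {a, c, e, f}, {b, d, e, f}, {a, b, c, d, e}, {a, b, c, d, f}, {a, b, c, e, f}, {a, c, d, e, f}, Ω }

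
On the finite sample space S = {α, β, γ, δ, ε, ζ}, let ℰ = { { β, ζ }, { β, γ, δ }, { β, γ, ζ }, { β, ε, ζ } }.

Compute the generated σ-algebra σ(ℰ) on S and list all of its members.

Start: ℰ ∪ {∅, S} = { ∅, { β, ζ }, { β, γ, δ }, { β, γ, ζ }, { β, ε, ζ }, S }.
Iteration 1. New:
  { α, γ, δ }  = complement { β, ε, ζ }
  { α, δ, ε }  = complement { β, γ, ζ }
  { α, ε, ζ }  = complement { β, γ, δ }
  { α, γ, δ, ε }  = complement { β, ζ }
  { β, γ, δ, ζ }  = { β, γ, δ } ∪ { β, γ, ζ }
  { β, γ, ε, ζ }  = { β, γ, ζ } ∪ { β, ε, ζ }
  { β, γ, δ, ε, ζ }  = { β, γ, δ } ∪ { β, ε, ζ }
  [13 total]
Iteration 2: +11 →
  { α }  = complement { β, γ, δ, ε, ζ }
  { α, δ }  = complement { β, γ, ε, ζ }
  { α, ε }  = complement { β, γ, δ, ζ }
  { α, β, γ, δ }  = { β, γ, δ } ∪ { α, γ, δ }
  { α, β, ε, ζ }  = { β, ζ } ∪ { α, ε, ζ }
  { α, δ, ε, ζ }  = { α, δ, ε } ∪ { α, ε, ζ }
  { α, β, γ, δ, ε }  = { α, δ, ε } ∪ { β, γ, δ }
  { α, β, γ, δ, ζ }  = { β, γ, ζ } ∪ { α, γ, δ }
  { α, β, γ, ε, ζ }  = { β, γ, ζ } ∪ { α, ε, ζ }
  { α, β, δ, ε, ζ }  = { α, δ, ε } ∪ { β, ζ }
  { α, γ, δ, ε, ζ }  = { α, γ, δ } ∪ { α, ε, ζ }
  [24 total]
Iteration 3 adds 11:
  { β }  = complement { α, γ, δ, ε, ζ }
  { γ }  = complement { α, β, δ, ε, ζ }
  { δ }  = complement { α, β, γ, ε, ζ }
  { ε }  = complement { α, β, γ, δ, ζ }
  { ζ }  = complement { α, β, γ, δ, ε }
  { β, γ }  = complement { α, δ, ε, ζ }
  { γ, δ }  = complement { α, β, ε, ζ }
  { ε, ζ }  = complement { α, β, γ, δ }
  { α, β, ζ }  = { β, ζ } ∪ { α }
  { α, β, γ, ζ }  = { β, γ, ζ } ∪ { α }
  { α, β, δ, ζ }  = { α, δ } ∪ { β, ζ }
  [35 total]
Iteration 4: 27 new —
  { α, β }  = { α } ∪ { β }
  { α, γ }  = { α } ∪ { γ }
  { α, ζ }  = { α } ∪ { ζ }
  { β, δ }  = { β } ∪ { δ }
  { β, ε }  = { β } ∪ { ε }
  { γ, ε }  = complement { α, β, δ, ζ }
  { γ, ζ }  = { ζ } ∪ { γ }
  { δ, ε }  = complement { α, β, γ, ζ }
  { δ, ζ }  = { ζ } ∪ { δ }
  { α, β, γ }  = { α } ∪ { β, γ }
  { α, β, δ }  = { β } ∪ { α, δ }
  { α, β, ε }  = { β } ∪ { α, ε }
  { α, γ, ε }  = { γ } ∪ { α, ε }
  { α, δ, ζ }  = { ζ } ∪ { α, δ }
  { β, γ, ε }  = { ε } ∪ { β, γ }
  { β, δ, ζ }  = { β, ζ } ∪ { δ }
  { γ, δ, ε }  = complement { α, β, ζ }
  { γ, δ, ζ }  = { γ, δ } ∪ { ζ }
  { γ, ε, ζ }  = { ε, ζ } ∪ { γ }
  { δ, ε, ζ }  = { ε, ζ } ∪ { δ }
  { α, β, γ, ε }  = { β, γ } ∪ { α, ε }
  { α, β, δ, ε }  = { α, δ, ε } ∪ { β }
  { α, γ, δ, ζ }  = { ζ } ∪ { α, γ, δ }
  { α, γ, ε, ζ }  = { γ } ∪ { α, ε, ζ }
  { β, γ, δ, ε }  = { ε } ∪ { β, γ, δ }
  { β, δ, ε, ζ }  = { β, ε, ζ } ∪ { δ }
  { γ, δ, ε, ζ }  = { γ, δ } ∪ { ε, ζ }
  [62 total]
Iteration 5: +2 →
  { α, γ, ζ }  = { α, ζ } ∪ { α, γ }
  { β, δ, ε }  = { β, ε } ∪ { δ, ε }
  [64 total]
Iteration 6: already closed under ᶜ and ∪.

|σ(ℰ)| = 64.  σ(ℰ) = { ∅, { α }, { β }, { γ }, { δ }, { ε }, { ζ }, { α, β }, { α, γ }, { α, δ }, { α, ε }, { α, ζ }, { β, γ }, { β, δ }, { β, ε }, { β, ζ }, { γ, δ }, { γ, ε }, { γ, ζ }, { δ, ε }, { δ, ζ }, { ε, ζ }, { α, β, γ }, { α, β, δ }, { α, β, ε }, { α, β, ζ }, { α, γ, δ }, { α, γ, ε }, { α, γ, ζ }, { α, δ, ε }, { α, δ, ζ }, { α, ε, ζ }, { β, γ, δ }, { β, γ, ε }, { β, γ, ζ }, { β, δ, ε }, { β, δ, ζ }, { β, ε, ζ }, { γ, δ, ε }, { γ, δ, ζ }, { γ, ε, ζ }, { δ, ε, ζ }, { α, β, γ, δ }, { α, β, γ, ε }, { α, β, γ, ζ }, { α, β, δ, ε }, { α, β, δ, ζ }, { α, β, ε, ζ }, { α, γ, δ, ε }, { α, γ, δ, ζ }, { α, γ, ε, ζ }, { α, δ, ε, ζ }, { β, γ, δ, ε }, { β, γ, δ, ζ }, { β, γ, ε, ζ }, { β, δ, ε, ζ }, { γ, δ, ε, ζ }, { α, β, γ, δ, ε }, { α, β, γ, δ, ζ }, { α, β, γ, ε, ζ }, { α, β, δ, ε, ζ }, { α, γ, δ, ε, ζ }, { β, γ, δ, ε, ζ }, S }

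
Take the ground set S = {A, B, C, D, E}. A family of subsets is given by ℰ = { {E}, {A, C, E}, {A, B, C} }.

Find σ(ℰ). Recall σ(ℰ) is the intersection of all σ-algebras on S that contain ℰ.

Begin from { {}, {E}, {A, B, C}, {A, C, E}, S } (that is, ℰ plus ∅ and S).
Iteration 1: 4 new —
  {B, D}  = ᶜ of {A, C, E}
  {D, E}  = ᶜ of {A, B, C}
  {A, B, C, D}  = ᶜ of {E}
  {A, B, C, E}  = {A, B, C} ∪ {A, C, E}
  — 9 sets.
Iteration 2 (3 new):
  {D}  = ᶜ of {A, B, C, E}
  {B, D, E}  = {E} ∪ {B, D}
  {A, C, D, E}  = {A, C, E} ∪ {D, E}
  — 12 sets.
Iteration 3: 2 new —
  {B}  = ᶜ of {A, C, D, E}
  {A, C}  = ᶜ of {B, D, E}
  — 14 sets.
Iteration 4: 2 new —
  {B, E}  = {B} ∪ {E}
  {A, C, D}  = {A, C} ∪ {D}
  — 16 sets.
Iteration 5: already closed under ᶜ and ∪.

Therefore σ(ℰ) = { {}, {B}, {D}, {E}, {A, C}, {B, D}, {B, E}, {D, E}, {A, B, C}, {A, C, D}, {A, C, E}, {B, D, E}, {A, B, C, D}, {A, B, C, E}, {A, C, D, E}, S } (|σ(ℰ)| = 16).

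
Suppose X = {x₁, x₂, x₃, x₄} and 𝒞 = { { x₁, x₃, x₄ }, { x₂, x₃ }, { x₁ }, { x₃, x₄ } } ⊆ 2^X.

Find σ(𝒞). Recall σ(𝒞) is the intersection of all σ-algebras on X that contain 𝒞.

|σ(𝒞)| = 16.  σ(𝒞) = { ∅, { x₁ }, { x₂ }, { x₃ }, { x₄ }, { x₁, x₂ }, { x₁, x₃ }, { x₁, x₄ }, { x₂, x₃ }, { x₂, x₄ }, { x₃, x₄ }, { x₁, x₂, x₃ }, { x₁, x₂, x₄ }, { x₁, x₃, x₄ }, { x₂, x₃, x₄ }, X }

Check:
Start: 𝒞 ∪ {∅, X} = { ∅, { x₁ }, { x₂, x₃ }, { x₃, x₄ }, { x₁, x₃, x₄ }, X }.
Step 1. New:
  { x₂ }  = complement { x₁, x₃, x₄ }
  { x₁, x₂ }  = complement { x₃, x₄ }
  { x₁, x₄ }  = complement { x₂, x₃ }
  { x₁, x₂, x₃ }  = { x₂, x₃ } ∪ { x₁ }
  { x₂, x₃, x₄ }  = complement { x₁ }
Step 2: +2 →
  { x₄ }  = complement { x₁, x₂, x₃ }
  { x₁, x₂, x₄ }  = { x₁, x₂ } ∪ { x₁, x₄ }
Step 3 adds 2:
  { x₃ }  = complement { x₁, x₂, x₄ }
  { x₂, x₄ }  = { x₄ } ∪ { x₂ }
Step 4 adds 1:
  { x₁, x₃ }  = complement { x₂, x₄ }
Step 5: stable.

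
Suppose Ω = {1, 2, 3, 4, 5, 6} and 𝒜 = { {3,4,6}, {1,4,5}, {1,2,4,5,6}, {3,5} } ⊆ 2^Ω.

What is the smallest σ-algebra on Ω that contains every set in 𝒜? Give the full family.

Begin from { {}, {3,5}, {1,4,5}, {3,4,6}, {1,2,4,5,6}, Ω } (that is, 𝒜 plus ∅ and Ω).
Step 1 (7 new):
  {3}  = complement {1,2,4,5,6}
  {1,2,5}  = complement {3,4,6}
  {2,3,6}  = complement {1,4,5}
  {1,2,4,6}  = complement {3,5}
  {1,3,4,5}  = {1,4,5} ∪ {3,5}
  {3,4,5,6}  = {3,5} ∪ {3,4,6}
  {1,3,4,5,6}  = {1,4,5} ∪ {3,4,6}
  [13 total]
Step 2 adds 11:
  {2}  = complement {1,3,4,5,6}
  {1,2}  = complement {3,4,5,6}
  {2,6}  = complement {1,3,4,5}
  {1,2,3,5}  = {3} ∪ {1,2,5}
  {1,2,4,5}  = {1,4,5} ∪ {1,2,5}
  {2,3,4,6}  = {2,3,6} ∪ {3,4,6}
  {2,3,5,6}  = {2,3,6} ∪ {3,5}
  {1,2,3,4,5}  = {1,2,5} ∪ {1,3,4,5}
  {1,2,3,4,6}  = {1,2,4,6} ∪ {2,3,6}
  {1,2,3,5,6}  = {2,3,6} ∪ {1,2,5}
  {2,3,4,5,6}  = {3,4,5,6} ∪ {2,3,6}
  [24 total]
Step 3. New:
  {1}  = complement {2,3,4,5,6}
  {4}  = complement {1,2,3,5,6}
  {5}  = complement {1,2,3,4,6}
  {6}  = complement {1,2,3,4,5}
  {1,4}  = complement {2,3,5,6}
  {1,5}  = complement {2,3,4,6}
  {2,3}  = {2} ∪ {3}
  {3,6}  = complement {1,2,4,5}
  {4,6}  = complement {1,2,3,5}
  {1,2,3}  = {1,2} ∪ {3}
  {1,2,6}  = {1,2} ∪ {2,6}
  {2,3,5}  = {2} ∪ {3,5}
  {1,2,3,6}  = {1,2} ∪ {2,3,6}
  {1,2,5,6}  = {2,6} ∪ {1,2,5}
  [38 total]
Step 4: 24 new —
  {1,3}  = {3} ∪ {1}
  {1,6}  = {1} ∪ {6}
  {2,4}  = {2} ∪ {4}
  {2,5}  = {2} ∪ {5}
  {3,4}  = complement {1,2,5,6}
  {4,5}  = complement {1,2,3,6}
  {5,6}  = {6} ∪ {5}
  {1,2,4}  = {2} ∪ {1,4}
  {1,3,4}  = {3} ∪ {1,4}
  {1,3,5}  = {3,5} ∪ {1}
  {1,3,6}  = {3,6} ∪ {1}
  {1,4,6}  = complement {2,3,5}
  {1,5,6}  = {1,5} ∪ {6}
  {2,3,4}  = {2,3} ∪ {4}
  {2,4,6}  = {2} ∪ {4,6}
  {2,5,6}  = {2,6} ∪ {5}
  {3,4,5}  = complement {1,2,6}
  {3,5,6}  = {3,5} ∪ {3,6}
  {4,5,6}  = complement {1,2,3}
  {1,2,3,4}  = {1,2,3} ∪ {4}
  {1,3,4,6}  = {3,6} ∪ {1,4}
  {1,3,5,6}  = {3,6} ∪ {1,5}
  {1,4,5,6}  = complement {2,3}
  {2,3,4,5}  = {4} ∪ {2,3,5}
  [62 total]
Step 5 (2 new):
  {2,4,5}  = complement {1,3,6}
  {2,4,5,6}  = complement {1,3}
  [64 total]
After Step 6 the family is unchanged; done.

Therefore σ(𝒜) = { {}, {1}, {2}, {3}, {4}, {5}, {6}, {1,2}, {1,3}, {1,4}, {1,5}, {1,6}, {2,3}, {2,4}, {2,5}, {2,6}, {3,4}, {3,5}, {3,6}, {4,5}, {4,6}, {5,6}, {1,2,3}, {1,2,4}, {1,2,5}, {1,2,6}, {1,3,4}, {1,3,5}, {1,3,6}, {1,4,5}, {1,4,6}, {1,5,6}, {2,3,4}, {2,3,5}, {2,3,6}, {2,4,5}, {2,4,6}, {2,5,6}, {3,4,5}, {3,4,6}, {3,5,6}, {4,5,6}, {1,2,3,4}, {1,2,3,5}, {1,2,3,6}, {1,2,4,5}, {1,2,4,6}, {1,2,5,6}, {1,3,4,5}, {1,3,4,6}, {1,3,5,6}, {1,4,5,6}, {2,3,4,5}, {2,3,4,6}, {2,3,5,6}, {2,4,5,6}, {3,4,5,6}, {1,2,3,4,5}, {1,2,3,4,6}, {1,2,3,5,6}, {1,2,4,5,6}, {1,3,4,5,6}, {2,3,4,5,6}, Ω } (|σ(𝒜)| = 64).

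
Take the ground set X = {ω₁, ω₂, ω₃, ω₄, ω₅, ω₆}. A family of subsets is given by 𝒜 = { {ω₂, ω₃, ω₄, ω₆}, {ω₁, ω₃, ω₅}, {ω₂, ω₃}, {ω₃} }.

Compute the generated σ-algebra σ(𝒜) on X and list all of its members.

σ(𝒜) = { ∅, {ω₂}, {ω₃}, {ω₁, ω₅}, {ω₂, ω₃}, {ω₄, ω₆}, {ω₁, ω₂, ω₅}, {ω₁, ω₃, ω₅}, {ω₂, ω₄, ω₆}, {ω₃, ω₄, ω₆}, {ω₁, ω₂, ω₃, ω₅}, {ω₁, ω₄, ω₅, ω₆}, {ω₂, ω₃, ω₄, ω₆}, {ω₁, ω₂, ω₄, ω₅, ω₆}, {ω₁, ω₃, ω₄, ω₅, ω₆}, X }

Derivation:
Start: 𝒜 ∪ {∅, X} = { ∅, {ω₃}, {ω₂, ω₃}, {ω₁, ω₃, ω₅}, {ω₂, ω₃, ω₄, ω₆}, X }.
Round 1: +5 →
  {ω₁, ω₅}  = X∖{ω₂, ω₃, ω₄, ω₆}
  {ω₂, ω₄, ω₆}  = X∖{ω₁, ω₃, ω₅}
  {ω₁, ω₂, ω₃, ω₅}  = {ω₂, ω₃} ∪ {ω₁, ω₃, ω₅}
  {ω₁, ω₄, ω₅, ω₆}  = X∖{ω₂, ω₃}
  {ω₁, ω₂, ω₄, ω₅, ω₆}  = X∖{ω₃}
  [11 total]
Round 2 (2 new):
  {ω₄, ω₆}  = X∖{ω₁, ω₂, ω₃, ω₅}
  {ω₁, ω₃, ω₄, ω₅, ω₆}  = {ω₁, ω₃, ω₅} ∪ {ω₁, ω₄, ω₅, ω₆}
  [13 total]
Round 3 adds 2:
  {ω₂}  = X∖{ω₁, ω₃, ω₄, ω₅, ω₆}
  {ω₃, ω₄, ω₆}  = {ω₃} ∪ {ω₄, ω₆}
  [15 total]
Round 4: +1 →
  {ω₁, ω₂, ω₅}  = X∖{ω₃, ω₄, ω₆}
  [16 total]
Round 5: already closed under ᶜ and ∪.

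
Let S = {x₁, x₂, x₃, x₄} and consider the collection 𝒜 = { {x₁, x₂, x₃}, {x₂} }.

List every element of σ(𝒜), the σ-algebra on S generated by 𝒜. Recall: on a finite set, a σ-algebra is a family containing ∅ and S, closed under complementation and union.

Start: 𝒜 ∪ {∅, S} = { {}, {x₂}, {x₁, x₂, x₃}, S }.
Step 1 (2 new):
  {x₄}  = complement {x₁, x₂, x₃}
  {x₁, x₃, x₄}  = complement {x₂}
  (now 6)
Step 2: 1 new —
  {x₂, x₄}  = {x₄} ∪ {x₂}
  (now 7)
Step 3: 1 new —
  {x₁, x₃}  = complement {x₂, x₄}
  (now 8)
Step 4: closed — nothing new.

|σ(𝒜)| = 8.  σ(𝒜) = { {}, {x₂}, {x₄}, {x₁, x₃}, {x₂, x₄}, {x₁, x₂, x₃}, {x₁, x₃, x₄}, S }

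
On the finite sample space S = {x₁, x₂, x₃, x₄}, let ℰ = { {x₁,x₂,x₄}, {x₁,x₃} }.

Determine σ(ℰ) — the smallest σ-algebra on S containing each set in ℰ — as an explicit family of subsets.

Initial family (4 sets): { {}, {x₁,x₃}, {x₁,x₂,x₄}, S }.
Pass 1. New:
  {x₃}  = {x₁,x₂,x₄}ᶜ
  {x₂,x₄}  = {x₁,x₃}ᶜ
  [6 total]
Pass 2: 1 new —
  {x₂,x₃,x₄}  = {x₃} ∪ {x₂,x₄}
  [7 total]
Pass 3 adds 1:
  {x₁}  = {x₂,x₃,x₄}ᶜ
  [8 total]
After Pass 4 the family is unchanged; done.

σ(ℰ) = { {}, {x₁}, {x₃}, {x₁,x₃}, {x₂,x₄}, {x₁,x₂,x₄}, {x₂,x₃,x₄}, S }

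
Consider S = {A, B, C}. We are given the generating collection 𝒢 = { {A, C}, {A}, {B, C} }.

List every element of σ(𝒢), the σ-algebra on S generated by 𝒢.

Initial family (5 sets): { ∅, {A}, {A, C}, {B, C}, S }.
Step 1 (1 new):
  {B}  = ᶜ of {A, C}
Step 2: +1 →
  {A, B}  = {B} ∪ {A}
Step 3: 1 new —
  {C}  = ᶜ of {A, B}
After Step 4 the family is unchanged; done.

Hence σ(𝒢) has 8 members: { ∅, {A}, {B}, {C}, {A, B}, {A, C}, {B, C}, S }.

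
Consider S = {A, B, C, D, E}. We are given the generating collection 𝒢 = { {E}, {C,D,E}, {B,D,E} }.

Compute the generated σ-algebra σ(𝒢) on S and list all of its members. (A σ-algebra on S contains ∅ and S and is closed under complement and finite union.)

σ(𝒢) = { {}, {A}, {B}, {C}, {D}, {E}, {A,B}, {A,C}, {A,D}, {A,E}, {B,C}, {B,D}, {B,E}, {C,D}, {C,E}, {D,E}, {A,B,C}, {A,B,D}, {A,B,E}, {A,C,D}, {A,C,E}, {A,D,E}, {B,C,D}, {B,C,E}, {B,D,E}, {C,D,E}, {A,B,C,D}, {A,B,C,E}, {A,B,D,E}, {A,C,D,E}, {B,C,D,E}, S }

Trace:
Begin from { {}, {E}, {B,D,E}, {C,D,E}, S } (that is, 𝒢 plus ∅ and S).
Step 1: +4 →
  {A,B}  = S∖{C,D,E}
  {A,C}  = S∖{B,D,E}
  {A,B,C,D}  = S∖{E}
  {B,C,D,E}  = {C,D,E} ∪ {B,D,E}
  — 9 sets.
Step 2. New:
  {A}  = S∖{B,C,D,E}
  {A,B,C}  = {A,B} ∪ {A,C}
  {A,B,E}  = {A,B} ∪ {E}
  {A,C,E}  = {E} ∪ {A,C}
  {A,B,D,E}  = {A,B} ∪ {B,D,E}
  {A,C,D,E}  = {C,D,E} ∪ {A,C}
  — 15 sets.
Step 3: 7 new —
  {B}  = S∖{A,C,D,E}
  {C}  = S∖{A,B,D,E}
  {A,E}  = {E} ∪ {A}
  {B,D}  = S∖{A,C,E}
  {C,D}  = S∖{A,B,E}
  {D,E}  = S∖{A,B,C}
  {A,B,C,E}  = {A,B,E} ∪ {A,B,C}
  — 22 sets.
Step 4: +8 →
  {D}  = S∖{A,B,C,E}
  {B,C}  = {B} ∪ {C}
  {B,E}  = {B} ∪ {E}
  {C,E}  = {E} ∪ {C}
  {A,B,D}  = {B,D} ∪ {A,B}
  {A,C,D}  = {C,D} ∪ {A,C}
  {A,D,E}  = {D,E} ∪ {A,E}
  {B,C,D}  = S∖{A,E}
  — 30 sets.
Step 5: 2 new —
  {A,D}  = {D} ∪ {A}
  {B,C,E}  = {B,E} ∪ {C}
  — 32 sets.
Step 6: no new sets; the family is a σ-algebra.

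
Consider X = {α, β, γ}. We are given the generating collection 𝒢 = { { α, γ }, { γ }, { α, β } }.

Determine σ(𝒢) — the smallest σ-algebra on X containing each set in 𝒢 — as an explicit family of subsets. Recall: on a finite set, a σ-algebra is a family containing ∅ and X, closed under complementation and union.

Answer: σ(𝒢) = { ∅, { α }, { β }, { γ }, { α, β }, { α, γ }, { β, γ }, X }

Working:
Initial family (5 sets): { ∅, { γ }, { α, β }, { α, γ }, X }.
Pass 1. New:
  { β }  = { α, γ }ᶜ
Pass 2 adds 1:
  { β, γ }  = { γ } ∪ { β }
Pass 3 adds 1:
  { α }  = { β, γ }ᶜ
Pass 4: stable.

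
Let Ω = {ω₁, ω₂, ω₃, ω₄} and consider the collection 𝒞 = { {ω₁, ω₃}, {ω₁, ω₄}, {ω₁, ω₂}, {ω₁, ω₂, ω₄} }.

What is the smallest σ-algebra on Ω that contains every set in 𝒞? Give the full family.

Begin from { {}, {ω₁, ω₂}, {ω₁, ω₃}, {ω₁, ω₄}, {ω₁, ω₂, ω₄}, Ω } (that is, 𝒞 plus ∅ and Ω).
Iteration 1 adds 6:
  {ω₃}  = complement {ω₁, ω₂, ω₄}
  {ω₂, ω₃}  = complement {ω₁, ω₄}
  {ω₂, ω₄}  = complement {ω₁, ω₃}
  {ω₃, ω₄}  = complement {ω₁, ω₂}
  {ω₁, ω₂, ω₃}  = {ω₁, ω₂} ∪ {ω₁, ω₃}
  {ω₁, ω₃, ω₄}  = {ω₁, ω₄} ∪ {ω₁, ω₃}
Iteration 2: +3 →
  {ω₂}  = complement {ω₁, ω₃, ω₄}
  {ω₄}  = complement {ω₁, ω₂, ω₃}
  {ω₂, ω₃, ω₄}  = {ω₃, ω₄} ∪ {ω₂, ω₃}
Iteration 3. New:
  {ω₁}  = complement {ω₂, ω₃, ω₄}
Iteration 4 adds nothing — fixpoint reached.

|σ(𝒞)| = 16.  σ(𝒞) = { {}, {ω₁}, {ω₂}, {ω₃}, {ω₄}, {ω₁, ω₂}, {ω₁, ω₃}, {ω₁, ω₄}, {ω₂, ω₃}, {ω₂, ω₄}, {ω₃, ω₄}, {ω₁, ω₂, ω₃}, {ω₁, ω₂, ω₄}, {ω₁, ω₃, ω₄}, {ω₂, ω₃, ω₄}, Ω }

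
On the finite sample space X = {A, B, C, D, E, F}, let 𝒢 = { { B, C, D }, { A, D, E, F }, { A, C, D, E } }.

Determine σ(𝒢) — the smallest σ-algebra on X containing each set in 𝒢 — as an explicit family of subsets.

Initial family (5 sets): { ∅, { B, C, D }, { A, C, D, E }, { A, D, E, F }, X }.
Iteration 1: +5 →
  { B, C }  = complement { A, D, E, F }
  { B, F }  = complement { A, C, D, E }
  { A, E, F }  = complement { B, C, D }
  { A, B, C, D, E }  = { B, C, D } ∪ { A, C, D, E }
  { A, C, D, E, F }  = { A, C, D, E } ∪ { A, D, E, F }
  [10 total]
Iteration 2 (7 new):
  { B }  = complement { A, C, D, E, F }
  { F }  = complement { A, B, C, D, E }
  { B, C, F }  = { B, F } ∪ { B, C }
  { A, B, E, F }  = { B, F } ∪ { A, E, F }
  { B, C, D, F }  = { B, C, D } ∪ { B, F }
  { A, B, C, E, F }  = { B, C } ∪ { A, E, F }
  { A, B, D, E, F }  = { A, D, E, F } ∪ { B, F }
  [17 total]
Iteration 3: 5 new —
  { C }  = complement { A, B, D, E, F }
  { D }  = complement { A, B, C, E, F }
  { A, E }  = complement { B, C, D, F }
  { C, D }  = complement { A, B, E, F }
  { A, D, E }  = complement { B, C, F }
  [22 total]
Iteration 4 adds 10:
  { B, D }  = { B } ∪ { D }
  { C, F }  = { F } ∪ { C }
  { D, F }  = { F } ∪ { D }
  { A, B, E }  = { B } ∪ { A, E }
  { A, C, E }  = { C } ∪ { A, E }
  { B, D, F }  = { B, F } ∪ { D }
  { C, D, F }  = { C, D } ∪ { F }
  { A, B, C, E }  = { B, C } ∪ { A, E }
  { A, B, D, E }  = { A, D, E } ∪ { B }
  { A, C, E, F }  = { C } ∪ { A, E, F }
  [32 total]
Iteration 5: stable.

Hence σ(𝒢) has 32 members: { ∅, { B }, { C }, { D }, { F }, { A, E }, { B, C }, { B, D }, { B, F }, { C, D }, { C, F }, { D, F }, { A, B, E }, { A, C, E }, { A, D, E }, { A, E, F }, { B, C, D }, { B, C, F }, { B, D, F }, { C, D, F }, { A, B, C, E }, { A, B, D, E }, { A, B, E, F }, { A, C, D, E }, { A, C, E, F }, { A, D, E, F }, { B, C, D, F }, { A, B, C, D, E }, { A, B, C, E, F }, { A, B, D, E, F }, { A, C, D, E, F }, X }.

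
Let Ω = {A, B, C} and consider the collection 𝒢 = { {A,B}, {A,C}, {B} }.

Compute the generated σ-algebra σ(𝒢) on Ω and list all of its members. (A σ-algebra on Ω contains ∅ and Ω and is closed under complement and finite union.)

Answer: σ(𝒢) = { {}, {A}, {B}, {C}, {A,B}, {A,C}, {B,C}, Ω }

Trace:
Initial family (5 sets): { {}, {B}, {A,B}, {A,C}, Ω }.
Round 1: +1 →
  {C}  = complement {A,B}
  (now 6)
Round 2 (1 new):
  {B,C}  = {C} ∪ {B}
  (now 7)
Round 3: 1 new —
  {A}  = complement {B,C}
  (now 8)
After Round 4 the family is unchanged; done.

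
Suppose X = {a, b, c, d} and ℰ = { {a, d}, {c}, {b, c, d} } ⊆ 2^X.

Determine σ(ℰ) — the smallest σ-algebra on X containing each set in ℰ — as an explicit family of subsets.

σ(ℰ) (16 sets): { {}, {a}, {b}, {c}, {d}, {a, b}, {a, c}, {a, d}, {b, c}, {b, d}, {c, d}, {a, b, c}, {a, b, d}, {a, c, d}, {b, c, d}, X }

Derivation:
Seed the family with ℰ together with ∅ and X: { {}, {c}, {a, d}, {b, c, d}, X }.
Step 1 adds 4:
  {a}  = complement {b, c, d}
  {b, c}  = complement {a, d}
  {a, b, d}  = complement {c}
  {a, c, d}  = {c} ∪ {a, d}
  |family| = 9
Step 2: +3 →
  {b}  = complement {a, c, d}
  {a, c}  = {c} ∪ {a}
  {a, b, c}  = {b, c} ∪ {a}
  |family| = 12
Step 3 (3 new):
  {d}  = complement {a, b, c}
  {a, b}  = {b} ∪ {a}
  {b, d}  = complement {a, c}
  |family| = 15
Step 4. New:
  {c, d}  = complement {a, b}
  |family| = 16
Step 5: no new sets; the family is a σ-algebra.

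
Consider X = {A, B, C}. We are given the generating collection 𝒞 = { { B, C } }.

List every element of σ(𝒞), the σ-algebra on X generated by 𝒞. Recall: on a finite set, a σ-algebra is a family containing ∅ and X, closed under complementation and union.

Seed the family with 𝒞 together with ∅ and X: { {  }, { B, C }, X }.
Step 1 (1 new):
  { A }  = complement { B, C }
  — 4 sets.
After Step 2 the family is unchanged; done.

Therefore σ(𝒞) = { {  }, { A }, { B, C }, X } (|σ(𝒞)| = 4).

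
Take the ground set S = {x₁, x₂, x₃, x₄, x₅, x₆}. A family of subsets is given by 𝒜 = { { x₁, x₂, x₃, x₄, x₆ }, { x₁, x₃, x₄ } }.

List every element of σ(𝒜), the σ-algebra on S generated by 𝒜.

σ(𝒜) (8 sets): { {  }, { x₅ }, { x₂, x₆ }, { x₁, x₃, x₄ }, { x₂, x₅, x₆ }, { x₁, x₃, x₄, x₅ }, { x₁, x₂, x₃, x₄, x₆ }, S }

Working:
Start: 𝒜 ∪ {∅, S} = { {  }, { x₁, x₃, x₄ }, { x₁, x₂, x₃, x₄, x₆ }, S }.
Iteration 1 adds 2:
  { x₅ }  = ᶜ of { x₁, x₂, x₃, x₄, x₆ }
  { x₂, x₅, x₆ }  = ᶜ of { x₁, x₃, x₄ }
  (now 6)
Iteration 2. New:
  { x₁, x₃, x₄, x₅ }  = { x₁, x₃, x₄ } ∪ { x₅ }
  (now 7)
Iteration 3: +1 →
  { x₂, x₆ }  = ᶜ of { x₁, x₃, x₄, x₅ }
  (now 8)
Iteration 4 adds nothing — fixpoint reached.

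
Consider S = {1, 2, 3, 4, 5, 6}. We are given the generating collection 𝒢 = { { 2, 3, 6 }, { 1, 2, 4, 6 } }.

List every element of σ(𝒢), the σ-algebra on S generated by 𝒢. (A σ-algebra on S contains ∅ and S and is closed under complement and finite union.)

Answer: σ(𝒢) = { {  }, { 3 }, { 5 }, { 1, 4 }, { 2, 6 }, { 3, 5 }, { 1, 3, 4 }, { 1, 4, 5 }, { 2, 3, 6 }, { 2, 5, 6 }, { 1, 2, 4, 6 }, { 1, 3, 4, 5 }, { 2, 3, 5, 6 }, { 1, 2, 3, 4, 6 }, { 1, 2, 4, 5, 6 }, S }

Check:
Take S₀ = 𝒢 ∪ {∅, S} = { {  }, { 2, 3, 6 }, { 1, 2, 4, 6 }, S }.
Iteration 1: 3 new —
  { 3, 5 }  = { 1, 2, 4, 6 }ᶜ
  { 1, 4, 5 }  = { 2, 3, 6 }ᶜ
  { 1, 2, 3, 4, 6 }  = { 1, 2, 4, 6 } ∪ { 2, 3, 6 }
Iteration 2. New:
  { 5 }  = { 1, 2, 3, 4, 6 }ᶜ
  { 1, 3, 4, 5 }  = { 1, 4, 5 } ∪ { 3, 5 }
  { 2, 3, 5, 6 }  = { 2, 3, 6 } ∪ { 3, 5 }
  { 1, 2, 4, 5, 6 }  = { 1, 4, 5 } ∪ { 1, 2, 4, 6 }
Iteration 3 (3 new):
  { 3 }  = { 1, 2, 4, 5, 6 }ᶜ
  { 1, 4 }  = { 2, 3, 5, 6 }ᶜ
  { 2, 6 }  = { 1, 3, 4, 5 }ᶜ
Iteration 4: 2 new —
  { 1, 3, 4 }  = { 3 } ∪ { 1, 4 }
  { 2, 5, 6 }  = { 2, 6 } ∪ { 5 }
After Iteration 5 the family is unchanged; done.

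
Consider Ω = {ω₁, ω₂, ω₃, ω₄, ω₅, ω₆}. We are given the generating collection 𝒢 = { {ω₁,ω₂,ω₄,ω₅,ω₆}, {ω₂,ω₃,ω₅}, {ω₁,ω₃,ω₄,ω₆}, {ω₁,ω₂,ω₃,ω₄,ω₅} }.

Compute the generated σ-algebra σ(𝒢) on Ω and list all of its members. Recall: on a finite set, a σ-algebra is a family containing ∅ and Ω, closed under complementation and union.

σ(𝒢) (16 sets): { ∅, {ω₃}, {ω₆}, {ω₁,ω₄}, {ω₂,ω₅}, {ω₃,ω₆}, {ω₁,ω₃,ω₄}, {ω₁,ω₄,ω₆}, {ω₂,ω₃,ω₅}, {ω₂,ω₅,ω₆}, {ω₁,ω₂,ω₄,ω₅}, {ω₁,ω₃,ω₄,ω₆}, {ω₂,ω₃,ω₅,ω₆}, {ω₁,ω₂,ω₃,ω₄,ω₅}, {ω₁,ω₂,ω₄,ω₅,ω₆}, Ω }

Working:
Seed the family with 𝒢 together with ∅ and Ω: { ∅, {ω₂,ω₃,ω₅}, {ω₁,ω₃,ω₄,ω₆}, {ω₁,ω₂,ω₃,ω₄,ω₅}, {ω₁,ω₂,ω₄,ω₅,ω₆}, Ω }.
Iteration 1. New:
  {ω₃}  = ᶜ of {ω₁,ω₂,ω₄,ω₅,ω₆}
  {ω₆}  = ᶜ of {ω₁,ω₂,ω₃,ω₄,ω₅}
  {ω₂,ω₅}  = ᶜ of {ω₁,ω₃,ω₄,ω₆}
  {ω₁,ω₄,ω₆}  = ᶜ of {ω₂,ω₃,ω₅}
  |family| = 10
Iteration 2: +3 →
  {ω₃,ω₆}  = {ω₆} ∪ {ω₃}
  {ω₂,ω₅,ω₆}  = {ω₂,ω₅} ∪ {ω₆}
  {ω₂,ω₃,ω₅,ω₆}  = {ω₆} ∪ {ω₂,ω₃,ω₅}
  |family| = 13
Iteration 3: 3 new —
  {ω₁,ω₄}  = ᶜ of {ω₂,ω₃,ω₅,ω₆}
  {ω₁,ω₃,ω₄}  = ᶜ of {ω₂,ω₅,ω₆}
  {ω₁,ω₂,ω₄,ω₅}  = ᶜ of {ω₃,ω₆}
  |family| = 16
Iteration 4: already closed under ᶜ and ∪.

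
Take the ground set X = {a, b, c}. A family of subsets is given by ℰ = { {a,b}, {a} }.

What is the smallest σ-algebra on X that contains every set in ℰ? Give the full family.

Take S₀ = ℰ ∪ {∅, X} = { ∅, {a}, {a,b}, X }.
Iteration 1: +2 →
  {c}  = complement {a,b}
  {b,c}  = complement {a}
  |family| = 6
Iteration 2. New:
  {a,c}  = {c} ∪ {a}
  |family| = 7
Iteration 3. New:
  {b}  = complement {a,c}
  |family| = 8
Iteration 4: closed — nothing new.

Therefore σ(ℰ) = { ∅, {a}, {b}, {c}, {a,b}, {a,c}, {b,c}, X } (|σ(ℰ)| = 8).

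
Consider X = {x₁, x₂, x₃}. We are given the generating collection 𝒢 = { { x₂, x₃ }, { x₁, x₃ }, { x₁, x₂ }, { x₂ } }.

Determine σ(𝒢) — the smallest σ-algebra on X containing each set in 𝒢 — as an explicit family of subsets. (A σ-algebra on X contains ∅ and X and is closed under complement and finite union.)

|σ(𝒢)| = 8.  σ(𝒢) = { {  }, { x₁ }, { x₂ }, { x₃ }, { x₁, x₂ }, { x₁, x₃ }, { x₂, x₃ }, X }

Working:
Take S₀ = 𝒢 ∪ {∅, X} = { {  }, { x₂ }, { x₁, x₂ }, { x₁, x₃ }, { x₂, x₃ }, X }.
Iteration 1: +2 →
  { x₁ }  = X∖{ x₂, x₃ }
  { x₃ }  = X∖{ x₁, x₂ }
  [8 total]
After Iteration 2 the family is unchanged; done.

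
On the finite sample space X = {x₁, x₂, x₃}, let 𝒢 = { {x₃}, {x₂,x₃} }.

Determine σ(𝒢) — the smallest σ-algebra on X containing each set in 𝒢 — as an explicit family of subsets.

Begin from { ∅, {x₃}, {x₂,x₃}, X } (that is, 𝒢 plus ∅ and X).
Iteration 1 (2 new):
  {x₁}  = {x₂,x₃}ᶜ
  {x₁,x₂}  = {x₃}ᶜ
  [6 total]
Iteration 2: 1 new —
  {x₁,x₃}  = {x₃} ∪ {x₁}
  [7 total]
Iteration 3: 1 new —
  {x₂}  = {x₁,x₃}ᶜ
  [8 total]
Iteration 4: stable.

Therefore σ(𝒢) = { ∅, {x₁}, {x₂}, {x₃}, {x₁,x₂}, {x₁,x₃}, {x₂,x₃}, X } (|σ(𝒢)| = 8).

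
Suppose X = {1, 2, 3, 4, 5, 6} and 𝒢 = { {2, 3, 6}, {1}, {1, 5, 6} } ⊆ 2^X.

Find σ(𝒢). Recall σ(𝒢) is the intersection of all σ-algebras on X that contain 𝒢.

σ(𝒢) (32 sets): { {}, {1}, {4}, {5}, {6}, {1, 4}, {1, 5}, {1, 6}, {2, 3}, {4, 5}, {4, 6}, {5, 6}, {1, 2, 3}, {1, 4, 5}, {1, 4, 6}, {1, 5, 6}, {2, 3, 4}, {2, 3, 5}, {2, 3, 6}, {4, 5, 6}, {1, 2, 3, 4}, {1, 2, 3, 5}, {1, 2, 3, 6}, {1, 4, 5, 6}, {2, 3, 4, 5}, {2, 3, 4, 6}, {2, 3, 5, 6}, {1, 2, 3, 4, 5}, {1, 2, 3, 4, 6}, {1, 2, 3, 5, 6}, {2, 3, 4, 5, 6}, X }

Check:
Start: 𝒢 ∪ {∅, X} = { {}, {1}, {1, 5, 6}, {2, 3, 6}, X }.
Iteration 1. New:
  {1, 4, 5}  = {2, 3, 6}ᶜ
  {2, 3, 4}  = {1, 5, 6}ᶜ
  {1, 2, 3, 6}  = {2, 3, 6} ∪ {1}
  {1, 2, 3, 5, 6}  = {1, 5, 6} ∪ {2, 3, 6}
  {2, 3, 4, 5, 6}  = {1}ᶜ
  (now 10)
Iteration 2 (7 new):
  {4}  = {1, 2, 3, 5, 6}ᶜ
  {4, 5}  = {1, 2, 3, 6}ᶜ
  {1, 2, 3, 4}  = {2, 3, 4} ∪ {1}
  {1, 4, 5, 6}  = {1, 4, 5} ∪ {1, 5, 6}
  {2, 3, 4, 6}  = {2, 3, 4} ∪ {2, 3, 6}
  {1, 2, 3, 4, 5}  = {1, 4, 5} ∪ {2, 3, 4}
  {1, 2, 3, 4, 6}  = {2, 3, 4} ∪ {1, 2, 3, 6}
  (now 17)
Iteration 3: 7 new —
  {5}  = {1, 2, 3, 4, 6}ᶜ
  {6}  = {1, 2, 3, 4, 5}ᶜ
  {1, 4}  = {4} ∪ {1}
  {1, 5}  = {2, 3, 4, 6}ᶜ
  {2, 3}  = {1, 4, 5, 6}ᶜ
  {5, 6}  = {1, 2, 3, 4}ᶜ
  {2, 3, 4, 5}  = {4, 5} ∪ {2, 3, 4}
  (now 24)
Iteration 4 (8 new):
  {1, 6}  = {2, 3, 4, 5}ᶜ
  {4, 6}  = {6} ∪ {4}
  {1, 2, 3}  = {1} ∪ {2, 3}
  {1, 4, 6}  = {6} ∪ {1, 4}
  {2, 3, 5}  = {5} ∪ {2, 3}
  {4, 5, 6}  = {5, 6} ∪ {4, 5}
  {1, 2, 3, 5}  = {2, 3} ∪ {1, 5}
  {2, 3, 5, 6}  = {1, 4}ᶜ
  (now 32)
Iteration 5 adds nothing — fixpoint reached.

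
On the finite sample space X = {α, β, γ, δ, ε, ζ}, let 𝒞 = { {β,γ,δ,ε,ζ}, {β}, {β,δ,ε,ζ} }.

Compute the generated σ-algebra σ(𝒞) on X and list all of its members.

Begin from { ∅, {β}, {β,δ,ε,ζ}, {β,γ,δ,ε,ζ}, X } (that is, 𝒞 plus ∅ and X).
Pass 1: 3 new —
  {α}  = ᶜ of {β,γ,δ,ε,ζ}
  {α,γ}  = ᶜ of {β,δ,ε,ζ}
  {α,γ,δ,ε,ζ}  = ᶜ of {β}
  — 8 sets.
Pass 2 adds 3:
  {α,β}  = {β} ∪ {α}
  {α,β,γ}  = {β} ∪ {α,γ}
  {α,β,δ,ε,ζ}  = {β,δ,ε,ζ} ∪ {α}
  — 11 sets.
Pass 3: 3 new —
  {γ}  = ᶜ of {α,β,δ,ε,ζ}
  {δ,ε,ζ}  = ᶜ of {α,β,γ}
  {γ,δ,ε,ζ}  = ᶜ of {α,β}
  — 14 sets.
Pass 4: +2 →
  {β,γ}  = {γ} ∪ {β}
  {α,δ,ε,ζ}  = {δ,ε,ζ} ∪ {α}
  — 16 sets.
Pass 5: closed — nothing new.

|σ(𝒞)| = 16.  σ(𝒞) = { ∅, {α}, {β}, {γ}, {α,β}, {α,γ}, {β,γ}, {α,β,γ}, {δ,ε,ζ}, {α,δ,ε,ζ}, {β,δ,ε,ζ}, {γ,δ,ε,ζ}, {α,β,δ,ε,ζ}, {α,γ,δ,ε,ζ}, {β,γ,δ,ε,ζ}, X }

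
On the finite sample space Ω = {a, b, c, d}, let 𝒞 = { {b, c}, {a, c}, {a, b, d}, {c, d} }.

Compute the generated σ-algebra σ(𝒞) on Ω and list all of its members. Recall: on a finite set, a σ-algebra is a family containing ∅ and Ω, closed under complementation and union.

|σ(𝒞)| = 16.  σ(𝒞) = { {}, {a}, {b}, {c}, {d}, {a, b}, {a, c}, {a, d}, {b, c}, {b, d}, {c, d}, {a, b, c}, {a, b, d}, {a, c, d}, {b, c, d}, Ω }

Check:
Take S₀ = 𝒞 ∪ {∅, Ω} = { {}, {a, c}, {b, c}, {c, d}, {a, b, d}, Ω }.
Round 1: 7 new —
  {c}  = {a, b, d}ᶜ
  {a, b}  = {c, d}ᶜ
  {a, d}  = {b, c}ᶜ
  {b, d}  = {a, c}ᶜ
  {a, b, c}  = {b, c} ∪ {a, c}
  {a, c, d}  = {c, d} ∪ {a, c}
  {b, c, d}  = {c, d} ∪ {b, c}
  — 13 sets.
Round 2. New:
  {a}  = {b, c, d}ᶜ
  {b}  = {a, c, d}ᶜ
  {d}  = {a, b, c}ᶜ
  — 16 sets.
Round 3: closed — nothing new.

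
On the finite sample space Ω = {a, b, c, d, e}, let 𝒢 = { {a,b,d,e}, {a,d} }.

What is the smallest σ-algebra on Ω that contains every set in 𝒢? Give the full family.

Begin from { {}, {a,d}, {a,b,d,e}, Ω } (that is, 𝒢 plus ∅ and Ω).
Step 1 (2 new):
  {c}  = {a,b,d,e}ᶜ
  {b,c,e}  = {a,d}ᶜ
  |family| = 6
Step 2. New:
  {a,c,d}  = {c} ∪ {a,d}
  |family| = 7
Step 3 adds 1:
  {b,e}  = {a,c,d}ᶜ
  |family| = 8
Step 4: no new sets; the family is a σ-algebra.

|σ(𝒢)| = 8.  σ(𝒢) = { {}, {c}, {a,d}, {b,e}, {a,c,d}, {b,c,e}, {a,b,d,e}, Ω }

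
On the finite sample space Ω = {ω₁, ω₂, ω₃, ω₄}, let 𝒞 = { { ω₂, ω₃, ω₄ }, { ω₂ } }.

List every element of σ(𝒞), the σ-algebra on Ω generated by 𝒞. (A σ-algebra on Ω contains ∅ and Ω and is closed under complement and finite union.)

Begin from { ∅, { ω₂ }, { ω₂, ω₃, ω₄ }, Ω } (that is, 𝒞 plus ∅ and Ω).
Iteration 1: +2 →
  { ω₁ }  = { ω₂, ω₃, ω₄ }ᶜ
  { ω₁, ω₃, ω₄ }  = { ω₂ }ᶜ
  |family| = 6
Iteration 2: +1 →
  { ω₁, ω₂ }  = { ω₂ } ∪ { ω₁ }
  |family| = 7
Iteration 3: 1 new —
  { ω₃, ω₄ }  = { ω₁, ω₂ }ᶜ
  |family| = 8
Iteration 4: closed — nothing new.

σ(𝒞) = { ∅, { ω₁ }, { ω₂ }, { ω₁, ω₂ }, { ω₃, ω₄ }, { ω₁, ω₃, ω₄ }, { ω₂, ω₃, ω₄ }, Ω }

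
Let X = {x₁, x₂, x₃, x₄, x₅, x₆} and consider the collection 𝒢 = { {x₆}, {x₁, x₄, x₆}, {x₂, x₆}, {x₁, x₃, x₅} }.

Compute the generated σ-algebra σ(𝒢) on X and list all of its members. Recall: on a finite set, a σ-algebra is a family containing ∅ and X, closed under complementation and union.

Take S₀ = 𝒢 ∪ {∅, X} = { {}, {x₆}, {x₂, x₆}, {x₁, x₃, x₅}, {x₁, x₄, x₆}, X }.
Round 1 (8 new):
  {x₂, x₃, x₅}  = complement {x₁, x₄, x₆}
  {x₂, x₄, x₆}  = complement {x₁, x₃, x₅}
  {x₁, x₂, x₄, x₆}  = {x₂, x₆} ∪ {x₁, x₄, x₆}
  {x₁, x₃, x₄, x₅}  = complement {x₂, x₆}
  {x₁, x₃, x₅, x₆}  = {x₁, x₃, x₅} ∪ {x₆}
  {x₁, x₂, x₃, x₄, x₅}  = complement {x₆}
  {x₁, x₂, x₃, x₅, x₆}  = {x₁, x₃, x₅} ∪ {x₂, x₆}
  {x₁, x₃, x₄, x₅, x₆}  = {x₁, x₃, x₅} ∪ {x₁, x₄, x₆}
  [14 total]
Round 2 adds 7:
  {x₂}  = complement {x₁, x₃, x₄, x₅, x₆}
  {x₄}  = complement {x₁, x₂, x₃, x₅, x₆}
  {x₂, x₄}  = complement {x₁, x₃, x₅, x₆}
  {x₃, x₅}  = complement {x₁, x₂, x₄, x₆}
  {x₁, x₂, x₃, x₅}  = {x₁, x₃, x₅} ∪ {x₂, x₃, x₅}
  {x₂, x₃, x₅, x₆}  = {x₂, x₆} ∪ {x₂, x₃, x₅}
  {x₂, x₃, x₄, x₅, x₆}  = {x₂, x₄, x₆} ∪ {x₂, x₃, x₅}
  [21 total]
Round 3 adds 6:
  {x₁}  = complement {x₂, x₃, x₄, x₅, x₆}
  {x₁, x₄}  = complement {x₂, x₃, x₅, x₆}
  {x₄, x₆}  = complement {x₁, x₂, x₃, x₅}
  {x₃, x₄, x₅}  = {x₃, x₅} ∪ {x₄}
  {x₃, x₅, x₆}  = {x₃, x₅} ∪ {x₆}
  {x₂, x₃, x₄, x₅}  = {x₃, x₅} ∪ {x₂, x₄}
  [27 total]
Round 4 (5 new):
  {x₁, x₂}  = {x₁} ∪ {x₂}
  {x₁, x₆}  = complement {x₂, x₃, x₄, x₅}
  {x₁, x₂, x₄}  = complement {x₃, x₅, x₆}
  {x₁, x₂, x₆}  = complement {x₃, x₄, x₅}
  {x₃, x₄, x₅, x₆}  = {x₃, x₄, x₅} ∪ {x₆}
  [32 total]
Round 5 adds nothing — fixpoint reached.

σ(𝒢) = { {}, {x₁}, {x₂}, {x₄}, {x₆}, {x₁, x₂}, {x₁, x₄}, {x₁, x₆}, {x₂, x₄}, {x₂, x₆}, {x₃, x₅}, {x₄, x₆}, {x₁, x₂, x₄}, {x₁, x₂, x₆}, {x₁, x₃, x₅}, {x₁, x₄, x₆}, {x₂, x₃, x₅}, {x₂, x₄, x₆}, {x₃, x₄, x₅}, {x₃, x₅, x₆}, {x₁, x₂, x₃, x₅}, {x₁, x₂, x₄, x₆}, {x₁, x₃, x₄, x₅}, {x₁, x₃, x₅, x₆}, {x₂, x₃, x₄, x₅}, {x₂, x₃, x₅, x₆}, {x₃, x₄, x₅, x₆}, {x₁, x₂, x₃, x₄, x₅}, {x₁, x₂, x₃, x₅, x₆}, {x₁, x₃, x₄, x₅, x₆}, {x₂, x₃, x₄, x₅, x₆}, X }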